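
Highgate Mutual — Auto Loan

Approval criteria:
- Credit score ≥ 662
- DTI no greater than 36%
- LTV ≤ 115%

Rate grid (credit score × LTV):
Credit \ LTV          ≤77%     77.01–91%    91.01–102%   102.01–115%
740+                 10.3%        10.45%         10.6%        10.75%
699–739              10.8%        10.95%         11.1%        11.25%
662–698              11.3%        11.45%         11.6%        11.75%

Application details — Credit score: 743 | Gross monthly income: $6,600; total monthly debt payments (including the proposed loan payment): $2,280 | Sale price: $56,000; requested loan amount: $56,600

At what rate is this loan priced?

10.6%

Credit score 743 ≥ 662; DTI = 2,280/6,600 = 34.5% ≤ 36%
LTV: 56,600 ÷ 56,000 = 101.1%, within 115% cap
Score 743 is in the 740+ band; LTV 101.1% is in the 91.01–102% band → 10.6%.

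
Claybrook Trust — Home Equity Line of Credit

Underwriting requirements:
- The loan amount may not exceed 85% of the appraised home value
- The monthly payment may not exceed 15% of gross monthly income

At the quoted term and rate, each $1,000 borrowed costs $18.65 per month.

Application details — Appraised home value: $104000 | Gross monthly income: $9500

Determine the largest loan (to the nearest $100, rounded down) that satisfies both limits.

$76,400

Payment cap: 15% × $9,500 = $1,425/month.
At $18.65 per $1,000, that supports 1,425/18.65 × 1,000 ≈ $76,407 → $76,400.
LTV cap: 85% × $104,000 = $88,400 → $88,400.
Binding constraint: payment-to-income.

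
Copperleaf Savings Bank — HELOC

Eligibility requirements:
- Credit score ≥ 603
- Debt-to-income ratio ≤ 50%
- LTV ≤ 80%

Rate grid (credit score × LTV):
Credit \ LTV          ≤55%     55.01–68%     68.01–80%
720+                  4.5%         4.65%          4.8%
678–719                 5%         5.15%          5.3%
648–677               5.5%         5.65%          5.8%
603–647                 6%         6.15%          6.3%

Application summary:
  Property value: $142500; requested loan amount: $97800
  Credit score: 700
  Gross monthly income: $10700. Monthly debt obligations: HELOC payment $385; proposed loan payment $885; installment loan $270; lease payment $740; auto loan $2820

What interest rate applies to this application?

Credit score 700 ≥ 603; Total monthly debts = (385 + 885 + 270 + 740 + 2,820) = 5,100. DTI: 5,100 ÷ 10,700 = 47.7%, within the 50% cap
LTV: 97,800 ÷ 142,500 = 68.6%, within 80% cap
Credit 700 → row 678–719; LTV 68.6% → column 68.01–80%. Grid cell → 5.3%.

5.3%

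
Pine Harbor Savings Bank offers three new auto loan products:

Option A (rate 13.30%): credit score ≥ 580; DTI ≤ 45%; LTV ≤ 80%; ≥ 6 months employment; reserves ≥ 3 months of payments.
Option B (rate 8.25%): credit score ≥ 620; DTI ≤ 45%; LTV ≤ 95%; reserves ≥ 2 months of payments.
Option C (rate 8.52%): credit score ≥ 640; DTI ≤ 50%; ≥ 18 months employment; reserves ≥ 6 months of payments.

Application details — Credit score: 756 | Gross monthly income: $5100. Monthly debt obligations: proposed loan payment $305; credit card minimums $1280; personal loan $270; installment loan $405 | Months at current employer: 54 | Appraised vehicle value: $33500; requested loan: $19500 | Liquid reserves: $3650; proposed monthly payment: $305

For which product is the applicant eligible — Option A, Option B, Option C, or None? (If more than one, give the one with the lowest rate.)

Option B

Total debts = (305 + 1,280 + 270 + 405) = 2,260; DTI = 2,260/5,100 = 44.3%.
LTV = 19,500/33,500 = 58.2%.
Reserves = 3,650/305 = 12.0 months.
Option A: score 756 ≥ 580; DTI 44.3% ≤ 45%; LTV 58.2% ≤ 80%; employment 54 ≥ 6 mo; reserves 12.0 ≥ 3 mo → qualifies.
Option B: score 756 ≥ 620; DTI 44.3% ≤ 45%; LTV 58.2% ≤ 95%; reserves 12.0 ≥ 2 mo → qualifies.
Option C: score 756 ≥ 640; DTI 44.3% ≤ 50%; employment 54 ≥ 18 mo; reserves 12.0 ≥ 6 mo → qualifies.
Qualifying: Option A, Option B, Option C. Lowest rate is 8.25% → Option B.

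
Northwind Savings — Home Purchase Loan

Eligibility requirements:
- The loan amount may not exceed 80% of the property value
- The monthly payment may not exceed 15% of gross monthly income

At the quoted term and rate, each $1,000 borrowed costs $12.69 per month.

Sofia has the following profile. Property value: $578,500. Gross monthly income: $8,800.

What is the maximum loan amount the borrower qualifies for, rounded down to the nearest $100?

Payment cap: 15% × $8,800 = $1,320/month.
At $12.69 per $1,000, that supports 1,320/12.69 × 1,000 ≈ $104,018 → $104,000.
LTV cap: 80% × $578,500 = $462,800 → $462,800.
Binding constraint: payment-to-income.

$104,000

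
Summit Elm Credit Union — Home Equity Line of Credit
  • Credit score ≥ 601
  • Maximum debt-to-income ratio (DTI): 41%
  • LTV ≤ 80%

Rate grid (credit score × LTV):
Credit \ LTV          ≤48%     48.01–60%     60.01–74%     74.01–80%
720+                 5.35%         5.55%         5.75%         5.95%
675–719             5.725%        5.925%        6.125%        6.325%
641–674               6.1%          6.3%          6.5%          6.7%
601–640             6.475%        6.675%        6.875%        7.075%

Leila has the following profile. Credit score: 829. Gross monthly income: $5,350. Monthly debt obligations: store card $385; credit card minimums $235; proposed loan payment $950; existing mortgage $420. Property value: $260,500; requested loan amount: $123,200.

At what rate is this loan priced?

5.35%

Credit score 829 ≥ 601; Total monthly debts = (385 + 235 + 950 + 420) = 1,990. DTI: 1,990 ÷ 5,350 = 37.2%, within the 41% cap
LTV = 123,200/260,500 = 47.3% ≤ 80%
Score 829 is in the 720+ band; LTV 47.3% is in the ≤48% band → 5.35%.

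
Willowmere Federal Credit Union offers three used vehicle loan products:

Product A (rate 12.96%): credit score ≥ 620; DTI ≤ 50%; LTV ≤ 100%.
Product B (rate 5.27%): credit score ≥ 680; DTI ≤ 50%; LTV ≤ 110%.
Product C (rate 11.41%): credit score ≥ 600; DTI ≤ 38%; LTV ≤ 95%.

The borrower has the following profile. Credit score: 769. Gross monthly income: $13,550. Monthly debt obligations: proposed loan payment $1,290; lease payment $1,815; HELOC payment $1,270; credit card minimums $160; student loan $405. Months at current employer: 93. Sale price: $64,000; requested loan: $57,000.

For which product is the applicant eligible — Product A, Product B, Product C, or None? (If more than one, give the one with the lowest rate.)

Product B

Total debts = (1,290 + 1,815 + 1,270 + 160 + 405) = 4,940; DTI = 4,940/13,550 = 36.5%.
LTV = 57,000/64,000 = 89.1%.
Product A: score 769 ≥ 620; DTI 36.5% ≤ 50%; LTV 89.1% ≤ 100% → qualifies.
Product B: score 769 ≥ 680; DTI 36.5% ≤ 50%; LTV 89.1% ≤ 110% → qualifies.
Product C: score 769 ≥ 600; DTI 36.5% ≤ 38%; LTV 89.1% ≤ 95% → qualifies.
Qualifying: Product A, Product B, Product C. Lowest rate is 5.27% → Product B.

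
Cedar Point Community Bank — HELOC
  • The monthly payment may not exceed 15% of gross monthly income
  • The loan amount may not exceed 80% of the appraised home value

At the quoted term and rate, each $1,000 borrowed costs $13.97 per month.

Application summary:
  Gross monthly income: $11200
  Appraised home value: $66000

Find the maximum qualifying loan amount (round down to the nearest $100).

Payment cap: 15% × $11,200 = $1,680/month.
At $13.97 per $1,000, that supports 1,680/13.97 × 1,000 ≈ $120,257 → $120,200.
LTV cap: 80% × $66,000 = $52,800 → $52,800.
Binding constraint: loan-to-value.

$52,800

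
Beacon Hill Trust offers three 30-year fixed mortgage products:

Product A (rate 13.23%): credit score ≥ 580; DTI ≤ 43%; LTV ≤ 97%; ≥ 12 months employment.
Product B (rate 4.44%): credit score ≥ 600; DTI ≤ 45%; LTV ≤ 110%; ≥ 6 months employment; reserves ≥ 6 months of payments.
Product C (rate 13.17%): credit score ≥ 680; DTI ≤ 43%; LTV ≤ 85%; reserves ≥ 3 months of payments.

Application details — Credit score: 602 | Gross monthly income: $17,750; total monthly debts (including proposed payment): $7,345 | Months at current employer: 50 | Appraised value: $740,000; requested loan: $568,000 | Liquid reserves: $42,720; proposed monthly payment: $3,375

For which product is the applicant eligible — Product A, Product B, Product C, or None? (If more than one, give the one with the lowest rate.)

Product B

DTI = 7,345/17,750 = 41.4%.
LTV = 568,000/740,000 = 76.8%.
Reserves = 42,720/3,375 = 12.7 months.
Product A: score 602 ≥ 580; DTI 41.4% ≤ 43%; LTV 76.8% ≤ 97%; employment 50 ≥ 12 mo → qualifies.
Product B: score 602 ≥ 600; DTI 41.4% ≤ 45%; LTV 76.8% ≤ 110%; employment 50 ≥ 6 mo; reserves 12.7 ≥ 6 mo → qualifies.
Product C: score 602 < 680; DTI 41.4% ≤ 43%; LTV 76.8% ≤ 85%; reserves 12.7 ≥ 3 mo → does not qualify.
Qualifying: Product A, Product B. Lowest rate is 4.44% → Product B.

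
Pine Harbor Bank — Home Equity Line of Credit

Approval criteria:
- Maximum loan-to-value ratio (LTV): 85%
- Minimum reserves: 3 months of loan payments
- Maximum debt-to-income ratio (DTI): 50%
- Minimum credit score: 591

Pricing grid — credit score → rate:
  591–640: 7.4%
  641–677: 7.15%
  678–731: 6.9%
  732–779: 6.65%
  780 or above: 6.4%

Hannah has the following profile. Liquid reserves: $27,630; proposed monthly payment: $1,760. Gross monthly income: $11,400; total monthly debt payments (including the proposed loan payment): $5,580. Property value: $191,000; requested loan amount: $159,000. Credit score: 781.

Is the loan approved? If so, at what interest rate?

Credit score 781 ≥ 591 (meets minimum)
DTI = 5,580/11,400 = 48.9% ≤ 50%
Loan-to-value = 159,000/191,000 = 83.2% — pass (85% max)
Reserves = 27,630/1,760 = 15.7 months ≥ 3
All requirements met. Score 781 falls in the 780 or above tier → 6.4%.

Approved at 6.4%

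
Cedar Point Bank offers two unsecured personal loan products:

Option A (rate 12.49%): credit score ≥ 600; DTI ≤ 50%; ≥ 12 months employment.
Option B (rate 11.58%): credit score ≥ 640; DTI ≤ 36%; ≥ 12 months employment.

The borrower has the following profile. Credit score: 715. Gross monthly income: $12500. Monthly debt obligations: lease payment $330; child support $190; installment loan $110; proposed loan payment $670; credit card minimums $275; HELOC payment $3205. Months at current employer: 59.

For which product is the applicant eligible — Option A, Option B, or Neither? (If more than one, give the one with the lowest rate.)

Total debts = (330 + 190 + 110 + 670 + 275 + 3,205) = 4,780; DTI = 4,780/12,500 = 38.2%.
Option A: score 715 ≥ 600; DTI 38.2% ≤ 50%; employment 59 ≥ 12 mo → qualifies.
Option B: score 715 ≥ 640; DTI 38.2% > 36%; employment 59 ≥ 12 mo → does not qualify.

Option A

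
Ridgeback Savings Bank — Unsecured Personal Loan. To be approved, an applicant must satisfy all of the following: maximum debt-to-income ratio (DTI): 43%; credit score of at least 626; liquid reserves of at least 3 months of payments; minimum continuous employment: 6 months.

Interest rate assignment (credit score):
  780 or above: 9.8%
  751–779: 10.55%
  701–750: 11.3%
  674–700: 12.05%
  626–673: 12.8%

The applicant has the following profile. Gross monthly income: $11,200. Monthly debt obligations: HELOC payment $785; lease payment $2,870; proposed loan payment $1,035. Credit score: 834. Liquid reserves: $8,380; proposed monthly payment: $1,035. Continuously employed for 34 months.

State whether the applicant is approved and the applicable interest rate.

Approved at 9.8%

Credit score 834 ≥ 626 (meets minimum)
Employment 34 ≥ 6 months
Total monthly debts = (785 + 2,870 + 1,035) = 4,690. DTI: 4,690 ÷ 11,200 = 41.9%, within the 43% cap
Reserves: 8,380 ÷ 1,035 = 8.1 months (meets 3-month minimum)
All requirements met. Score 834 falls in the 780 or above tier → 9.8%.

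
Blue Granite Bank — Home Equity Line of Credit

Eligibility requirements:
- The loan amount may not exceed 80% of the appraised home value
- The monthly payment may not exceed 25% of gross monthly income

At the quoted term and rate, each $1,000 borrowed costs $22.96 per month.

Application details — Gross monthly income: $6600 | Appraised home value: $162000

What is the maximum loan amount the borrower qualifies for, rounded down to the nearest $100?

Payment cap: 25% × $6,600 = $1,650/month.
At $22.96 per $1,000, that supports 1,650/22.96 × 1,000 ≈ $71,864 → $71,800.
LTV cap: 80% × $162,000 = $129,600 → $129,600.
Binding constraint: payment-to-income.

$71,800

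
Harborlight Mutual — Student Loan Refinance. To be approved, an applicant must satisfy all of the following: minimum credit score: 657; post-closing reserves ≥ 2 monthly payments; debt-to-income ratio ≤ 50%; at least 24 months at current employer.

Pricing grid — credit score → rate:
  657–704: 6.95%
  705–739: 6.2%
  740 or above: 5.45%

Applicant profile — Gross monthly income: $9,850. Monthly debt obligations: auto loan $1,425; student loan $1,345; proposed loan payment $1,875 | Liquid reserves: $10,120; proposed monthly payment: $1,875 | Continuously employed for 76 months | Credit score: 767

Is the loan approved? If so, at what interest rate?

Approved at 5.45%

Credit score 767 ≥ 657 (meets minimum)
Reserves = 10,120/1,875 = 5.4 months ≥ 2
Total monthly debts = (1,425 + 1,345 + 1,875) = 4,645. DTI: 4,645 ÷ 9,850 = 47.2%, within the 50% cap
Employment 76 ≥ 24 months
All requirements met. Score 767 falls in the 740 or above tier → 5.45%.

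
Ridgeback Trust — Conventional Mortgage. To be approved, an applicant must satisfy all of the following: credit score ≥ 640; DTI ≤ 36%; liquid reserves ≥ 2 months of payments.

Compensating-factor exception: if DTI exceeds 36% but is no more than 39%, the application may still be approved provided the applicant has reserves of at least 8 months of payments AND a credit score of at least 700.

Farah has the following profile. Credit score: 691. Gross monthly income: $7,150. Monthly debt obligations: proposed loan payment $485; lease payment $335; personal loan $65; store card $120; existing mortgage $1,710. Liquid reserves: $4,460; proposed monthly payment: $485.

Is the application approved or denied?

Credit score 691 ≥ 640 (meets base)
Total debts = (485 + 335 + 65 + 120 + 1,710) = 2,715. DTI = 2,715/7,150 = 38% > 36% — standard DTI limit exceeded.
Reserves = 4,460/485 = 9.2 months ≥ 2
38% falls in the override range (36%–39%), so the compensating-factor test applies.
Override check — reserves: 9.2 mo (ok); score: 691 (below 700).
Compensating-factor requirement not fully met.

Denied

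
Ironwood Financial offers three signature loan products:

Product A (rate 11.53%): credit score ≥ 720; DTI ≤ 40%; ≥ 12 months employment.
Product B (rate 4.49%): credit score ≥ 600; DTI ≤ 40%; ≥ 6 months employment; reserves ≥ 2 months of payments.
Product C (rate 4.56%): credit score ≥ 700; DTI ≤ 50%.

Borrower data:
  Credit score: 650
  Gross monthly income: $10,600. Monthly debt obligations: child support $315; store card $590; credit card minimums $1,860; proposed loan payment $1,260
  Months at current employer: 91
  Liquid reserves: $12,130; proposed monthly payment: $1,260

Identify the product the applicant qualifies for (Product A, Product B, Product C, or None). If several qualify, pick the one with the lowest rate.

Product B

Total debts = (315 + 590 + 1,860 + 1,260) = 4,025; DTI = 4,025/10,600 = 38%.
Reserves = 12,130/1,260 = 9.6 months.
Product A: score 650 < 720; DTI 38% ≤ 40%; employment 91 ≥ 12 mo → does not qualify.
Product B: score 650 ≥ 600; DTI 38% ≤ 40%; employment 91 ≥ 6 mo; reserves 9.6 ≥ 2 mo → qualifies.
Product C: score 650 < 700; DTI 38% ≤ 50% → does not qualify.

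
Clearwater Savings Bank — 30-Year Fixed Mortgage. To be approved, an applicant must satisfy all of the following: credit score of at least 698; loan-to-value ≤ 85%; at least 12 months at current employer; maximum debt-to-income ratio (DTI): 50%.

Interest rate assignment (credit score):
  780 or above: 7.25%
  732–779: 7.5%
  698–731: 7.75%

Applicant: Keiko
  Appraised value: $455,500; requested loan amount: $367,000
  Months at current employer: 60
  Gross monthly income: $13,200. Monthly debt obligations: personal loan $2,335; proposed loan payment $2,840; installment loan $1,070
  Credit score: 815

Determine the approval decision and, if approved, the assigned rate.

Credit score 815 ≥ 698 (meets minimum)
Employment 60 ≥ 12 months
LTV: 367,000 ÷ 455,500 = 80.6%, within 85% cap
Total monthly debts = (2,335 + 2,840 + 1,070) = 6,245. DTI = 6,245/13,200 = 47.3% ≤ 50%
All requirements met. Score 815 falls in the 780 or above tier → 7.25%.

Approved at 7.25%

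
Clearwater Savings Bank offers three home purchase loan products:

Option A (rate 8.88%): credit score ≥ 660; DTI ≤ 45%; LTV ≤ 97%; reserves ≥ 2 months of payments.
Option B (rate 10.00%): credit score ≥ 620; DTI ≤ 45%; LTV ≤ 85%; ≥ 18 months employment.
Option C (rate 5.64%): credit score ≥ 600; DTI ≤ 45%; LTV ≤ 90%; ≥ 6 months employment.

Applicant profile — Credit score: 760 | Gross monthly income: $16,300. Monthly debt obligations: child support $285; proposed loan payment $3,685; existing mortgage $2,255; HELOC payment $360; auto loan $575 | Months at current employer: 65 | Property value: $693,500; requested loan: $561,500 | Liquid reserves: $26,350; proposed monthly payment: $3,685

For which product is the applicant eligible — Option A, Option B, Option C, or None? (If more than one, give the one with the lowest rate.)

Total debts = (285 + 3,685 + 2,255 + 360 + 575) = 7,160; DTI = 7,160/16,300 = 43.9%.
LTV = 561,500/693,500 = 81%.
Reserves = 26,350/3,685 = 7.2 months.
Option A: score 760 ≥ 660; DTI 43.9% ≤ 45%; LTV 81% ≤ 97%; reserves 7.2 ≥ 2 mo → qualifies.
Option B: score 760 ≥ 620; DTI 43.9% ≤ 45%; LTV 81% ≤ 85%; employment 65 ≥ 18 mo → qualifies.
Option C: score 760 ≥ 600; DTI 43.9% ≤ 45%; LTV 81% ≤ 90%; employment 65 ≥ 6 mo → qualifies.
Qualifying: Option A, Option B, Option C. Lowest rate is 5.64% → Option C.

Option C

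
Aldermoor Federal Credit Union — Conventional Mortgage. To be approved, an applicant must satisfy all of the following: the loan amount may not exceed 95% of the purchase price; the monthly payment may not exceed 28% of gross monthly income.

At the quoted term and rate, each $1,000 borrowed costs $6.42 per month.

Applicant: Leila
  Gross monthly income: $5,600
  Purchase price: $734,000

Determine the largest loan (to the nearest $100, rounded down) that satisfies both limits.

Payment cap: 28% × $5,600 = $1,568/month.
At $6.42 per $1,000, that supports 1,568/6.42 × 1,000 ≈ $244,236 → $244,200.
LTV cap: 95% × $734,000 = $697,300 → $697,300.
Binding constraint: payment-to-income.

$244,200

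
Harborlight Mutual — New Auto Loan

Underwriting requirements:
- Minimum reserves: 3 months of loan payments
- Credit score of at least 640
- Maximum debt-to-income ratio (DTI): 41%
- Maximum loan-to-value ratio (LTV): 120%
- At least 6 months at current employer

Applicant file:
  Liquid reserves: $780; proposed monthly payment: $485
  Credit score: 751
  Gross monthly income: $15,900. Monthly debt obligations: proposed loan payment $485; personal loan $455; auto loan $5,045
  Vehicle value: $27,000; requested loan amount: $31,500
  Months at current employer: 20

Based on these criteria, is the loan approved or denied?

Denied

Reserves: 780 ÷ 485 = 1.6 months (below 3-month minimum)
Credit score 751 ≥ 640 (meets)
Total monthly debts = (485 + 455 + 5,045) = 5,985. DTI: 5,985 ÷ 15,900 = 37.6%, within the 41% cap
Loan-to-value = 31,500/27,000 = 116.7% — pass (120% max)
Employment 20 ≥ 6 months
Fails on reserves.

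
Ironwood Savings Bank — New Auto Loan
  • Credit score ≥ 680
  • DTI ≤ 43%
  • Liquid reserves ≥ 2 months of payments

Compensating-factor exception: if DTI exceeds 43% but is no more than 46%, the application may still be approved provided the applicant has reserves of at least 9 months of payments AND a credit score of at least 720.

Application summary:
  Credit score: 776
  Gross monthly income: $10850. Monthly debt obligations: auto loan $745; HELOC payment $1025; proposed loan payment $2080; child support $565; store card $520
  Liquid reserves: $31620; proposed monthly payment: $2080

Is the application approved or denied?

Approved

Credit score 776 ≥ 680 (meets base)
Total debts = (745 + 1,025 + 2,080 + 565 + 520) = 4,935. DTI: 4,935 ÷ 10,850 = 45.5%, over the 43% base limit.
Reserves: 31,620 ÷ 2,080 = 15.2 months (meets 2-month minimum)
DTI 45.5% is within the 43%–46% exception band; checking compensating factors.
Reserves 15.2 ≥ 9 months; credit score 776 ≥ 720.
Both compensating conditions met → exception applies.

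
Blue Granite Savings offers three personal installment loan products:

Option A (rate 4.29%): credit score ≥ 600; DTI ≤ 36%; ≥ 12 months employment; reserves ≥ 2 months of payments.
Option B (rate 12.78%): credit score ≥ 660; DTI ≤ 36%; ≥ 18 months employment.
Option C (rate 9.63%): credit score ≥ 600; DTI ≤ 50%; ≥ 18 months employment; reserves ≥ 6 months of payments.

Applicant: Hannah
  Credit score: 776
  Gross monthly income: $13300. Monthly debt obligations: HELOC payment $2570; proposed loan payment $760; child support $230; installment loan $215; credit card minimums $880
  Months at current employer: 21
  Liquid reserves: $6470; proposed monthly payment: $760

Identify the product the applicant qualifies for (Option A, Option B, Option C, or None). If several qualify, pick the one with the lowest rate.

Option A

Total debts = (2,570 + 760 + 230 + 215 + 880) = 4,655; DTI = 4,655/13,300 = 35%.
Reserves = 6,470/760 = 8.5 months.
Option A: score 776 ≥ 600; DTI 35% ≤ 36%; employment 21 ≥ 12 mo; reserves 8.5 ≥ 2 mo → qualifies.
Option B: score 776 ≥ 660; DTI 35% ≤ 36%; employment 21 ≥ 18 mo → qualifies.
Option C: score 776 ≥ 600; DTI 35% ≤ 50%; employment 21 ≥ 18 mo; reserves 8.5 ≥ 6 mo → qualifies.
Qualifying: Option A, Option B, Option C. Lowest rate is 4.29% → Option A.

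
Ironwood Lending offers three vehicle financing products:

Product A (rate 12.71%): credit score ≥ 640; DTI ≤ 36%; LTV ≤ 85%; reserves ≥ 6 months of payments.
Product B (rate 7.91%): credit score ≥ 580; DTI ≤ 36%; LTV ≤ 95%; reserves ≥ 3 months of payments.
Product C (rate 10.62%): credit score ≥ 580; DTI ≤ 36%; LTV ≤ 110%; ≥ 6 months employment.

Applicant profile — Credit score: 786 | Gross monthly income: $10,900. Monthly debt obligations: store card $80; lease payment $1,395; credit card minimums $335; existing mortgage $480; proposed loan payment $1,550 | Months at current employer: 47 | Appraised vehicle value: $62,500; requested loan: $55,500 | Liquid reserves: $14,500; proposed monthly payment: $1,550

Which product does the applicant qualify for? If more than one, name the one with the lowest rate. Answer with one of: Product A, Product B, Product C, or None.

Total debts = (80 + 1,395 + 335 + 480 + 1,550) = 3,840; DTI = 3,840/10,900 = 35.2%.
LTV = 55,500/62,500 = 88.8%.
Reserves = 14,500/1,550 = 9.4 months.
Product A: score 786 ≥ 640; DTI 35.2% ≤ 36%; LTV 88.8% > 85%; reserves 9.4 ≥ 6 mo → does not qualify.
Product B: score 786 ≥ 580; DTI 35.2% ≤ 36%; LTV 88.8% ≤ 95%; reserves 9.4 ≥ 3 mo → qualifies.
Product C: score 786 ≥ 580; DTI 35.2% ≤ 36%; LTV 88.8% ≤ 110%; employment 47 ≥ 6 mo → qualifies.
Qualifying: Product B, Product C. Lowest rate is 7.91% → Product B.

Product B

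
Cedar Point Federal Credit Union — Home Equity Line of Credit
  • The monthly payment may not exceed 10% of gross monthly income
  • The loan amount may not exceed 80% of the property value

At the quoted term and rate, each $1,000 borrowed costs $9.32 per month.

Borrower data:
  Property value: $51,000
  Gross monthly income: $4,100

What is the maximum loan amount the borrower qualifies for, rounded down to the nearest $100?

Payment cap: 10% × $4,100 = $410/month.
At $9.32 per $1,000, that supports 410/9.32 × 1,000 ≈ $43,991 → $43,900.
LTV cap: 80% × $51,000 = $40,800 → $40,800.
Binding constraint: loan-to-value.

$40,800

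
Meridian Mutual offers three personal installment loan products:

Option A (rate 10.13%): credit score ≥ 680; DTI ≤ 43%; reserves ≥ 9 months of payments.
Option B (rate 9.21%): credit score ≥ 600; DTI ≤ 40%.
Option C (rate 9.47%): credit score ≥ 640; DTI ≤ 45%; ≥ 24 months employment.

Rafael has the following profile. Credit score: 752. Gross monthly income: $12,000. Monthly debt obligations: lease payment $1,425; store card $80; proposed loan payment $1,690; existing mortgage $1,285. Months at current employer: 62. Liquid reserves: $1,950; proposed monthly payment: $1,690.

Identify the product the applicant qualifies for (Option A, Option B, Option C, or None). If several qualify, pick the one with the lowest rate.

Total debts = (1,425 + 80 + 1,690 + 1,285) = 4,480; DTI = 4,480/12,000 = 37.3%.
Reserves = 1,950/1,690 = 1.2 months.
Option A: score 752 ≥ 680; DTI 37.3% ≤ 43%; reserves 1.2 < 9 mo → does not qualify.
Option B: score 752 ≥ 600; DTI 37.3% ≤ 40% → qualifies.
Option C: score 752 ≥ 640; DTI 37.3% ≤ 45%; employment 62 ≥ 24 mo → qualifies.
Qualifying: Option B, Option C. Lowest rate is 9.21% → Option B.

Option B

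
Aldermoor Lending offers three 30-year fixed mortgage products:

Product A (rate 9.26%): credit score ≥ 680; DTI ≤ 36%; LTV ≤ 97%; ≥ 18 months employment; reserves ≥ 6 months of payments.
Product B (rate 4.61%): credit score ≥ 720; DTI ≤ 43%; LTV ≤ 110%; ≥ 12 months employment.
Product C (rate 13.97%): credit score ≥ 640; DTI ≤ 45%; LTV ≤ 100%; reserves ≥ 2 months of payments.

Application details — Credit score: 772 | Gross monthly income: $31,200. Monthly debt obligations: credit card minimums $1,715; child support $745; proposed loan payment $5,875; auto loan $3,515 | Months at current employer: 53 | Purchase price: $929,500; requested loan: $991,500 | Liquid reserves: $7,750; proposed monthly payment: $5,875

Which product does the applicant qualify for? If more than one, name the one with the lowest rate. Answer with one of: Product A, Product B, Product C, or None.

Product B

Total debts = (1,715 + 745 + 5,875 + 3,515) = 11,850; DTI = 11,850/31,200 = 38%.
LTV = 991,500/929,500 = 106.7%.
Reserves = 7,750/5,875 = 1.3 months.
Product A: score 772 ≥ 680; DTI 38% > 36%; LTV 106.7% > 97%; employment 53 ≥ 18 mo; reserves 1.3 < 6 mo → does not qualify.
Product B: score 772 ≥ 720; DTI 38% ≤ 43%; LTV 106.7% ≤ 110%; employment 53 ≥ 12 mo → qualifies.
Product C: score 772 ≥ 640; DTI 38% ≤ 45%; LTV 106.7% > 100%; reserves 1.3 < 2 mo → does not qualify.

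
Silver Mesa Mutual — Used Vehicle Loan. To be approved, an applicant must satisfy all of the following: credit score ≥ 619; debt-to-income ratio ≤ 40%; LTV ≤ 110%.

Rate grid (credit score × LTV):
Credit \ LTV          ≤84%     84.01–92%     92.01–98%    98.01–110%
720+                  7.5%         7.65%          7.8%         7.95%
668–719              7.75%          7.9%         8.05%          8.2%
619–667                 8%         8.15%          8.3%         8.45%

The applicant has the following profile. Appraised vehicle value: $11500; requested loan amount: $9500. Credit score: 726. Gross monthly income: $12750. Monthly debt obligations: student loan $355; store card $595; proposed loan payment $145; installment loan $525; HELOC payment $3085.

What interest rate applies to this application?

7.5%

Credit score 726 ≥ 619; Total monthly debts = (355 + 595 + 145 + 525 + 3,085) = 4,705. DTI = 4,705/12,750 = 36.9% ≤ 40%
LTV: 9,500 ÷ 11,500 = 82.6%, within 110% cap
Score 726 is in the 720+ band; LTV 82.6% is in the ≤84% band → 7.5%.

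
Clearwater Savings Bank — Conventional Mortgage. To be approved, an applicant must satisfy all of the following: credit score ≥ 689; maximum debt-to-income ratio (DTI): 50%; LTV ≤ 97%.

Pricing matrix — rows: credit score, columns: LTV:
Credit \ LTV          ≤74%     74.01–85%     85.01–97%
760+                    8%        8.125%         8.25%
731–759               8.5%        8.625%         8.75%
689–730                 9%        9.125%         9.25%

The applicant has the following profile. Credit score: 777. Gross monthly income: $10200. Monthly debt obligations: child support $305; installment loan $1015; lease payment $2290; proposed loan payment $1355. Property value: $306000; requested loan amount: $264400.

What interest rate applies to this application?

8.25%

Credit score 777 ≥ 689; Total monthly debts = (305 + 1,015 + 2,290 + 1,355) = 4,965. DTI = 4,965/10,200 = 48.7% ≤ 50%
Loan-to-value = 264,400/306,000 = 86.4% — pass (97% max)
Credit 777 → row 760+; LTV 86.4% → column 85.01–97%. Grid cell → 8.25%.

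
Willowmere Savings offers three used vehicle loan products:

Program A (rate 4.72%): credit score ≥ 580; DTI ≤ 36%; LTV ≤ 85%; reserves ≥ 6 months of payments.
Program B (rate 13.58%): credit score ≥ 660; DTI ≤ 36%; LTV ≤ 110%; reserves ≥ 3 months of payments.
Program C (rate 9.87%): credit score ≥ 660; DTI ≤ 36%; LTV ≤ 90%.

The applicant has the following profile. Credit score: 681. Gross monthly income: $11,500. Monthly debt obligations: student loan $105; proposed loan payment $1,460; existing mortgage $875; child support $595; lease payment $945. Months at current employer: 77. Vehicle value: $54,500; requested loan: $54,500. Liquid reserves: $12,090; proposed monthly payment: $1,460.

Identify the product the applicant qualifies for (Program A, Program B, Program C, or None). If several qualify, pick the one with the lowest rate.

Total debts = (105 + 1,460 + 875 + 595 + 945) = 3,980; DTI = 3,980/11,500 = 34.6%.
LTV = 54,500/54,500 = 100%.
Reserves = 12,090/1,460 = 8.3 months.
Program A: score 681 ≥ 580; DTI 34.6% ≤ 36%; LTV 100% > 85%; reserves 8.3 ≥ 6 mo → does not qualify.
Program B: score 681 ≥ 660; DTI 34.6% ≤ 36%; LTV 100% ≤ 110%; reserves 8.3 ≥ 3 mo → qualifies.
Program C: score 681 ≥ 660; DTI 34.6% ≤ 36%; LTV 100% > 90% → does not qualify.

Program B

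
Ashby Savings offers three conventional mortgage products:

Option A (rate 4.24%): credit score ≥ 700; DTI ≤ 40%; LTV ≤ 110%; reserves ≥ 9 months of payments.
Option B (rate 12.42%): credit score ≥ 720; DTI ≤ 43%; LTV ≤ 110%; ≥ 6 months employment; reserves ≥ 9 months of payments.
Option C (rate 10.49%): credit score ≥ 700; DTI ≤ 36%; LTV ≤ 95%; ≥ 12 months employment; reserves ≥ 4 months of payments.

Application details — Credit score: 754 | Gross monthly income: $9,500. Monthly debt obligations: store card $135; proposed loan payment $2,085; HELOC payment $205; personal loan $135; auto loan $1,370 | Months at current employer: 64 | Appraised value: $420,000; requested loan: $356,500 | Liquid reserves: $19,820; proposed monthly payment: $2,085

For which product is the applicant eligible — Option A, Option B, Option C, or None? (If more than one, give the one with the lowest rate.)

Option B

Total debts = (135 + 2,085 + 205 + 135 + 1,370) = 3,930; DTI = 3,930/9,500 = 41.4%.
LTV = 356,500/420,000 = 84.9%.
Reserves = 19,820/2,085 = 9.5 months.
Option A: score 754 ≥ 700; DTI 41.4% > 40%; LTV 84.9% ≤ 110%; reserves 9.5 ≥ 9 mo → does not qualify.
Option B: score 754 ≥ 720; DTI 41.4% ≤ 43%; LTV 84.9% ≤ 110%; employment 64 ≥ 6 mo; reserves 9.5 ≥ 9 mo → qualifies.
Option C: score 754 ≥ 700; DTI 41.4% > 36%; LTV 84.9% ≤ 95%; employment 64 ≥ 12 mo; reserves 9.5 ≥ 4 mo → does not qualify.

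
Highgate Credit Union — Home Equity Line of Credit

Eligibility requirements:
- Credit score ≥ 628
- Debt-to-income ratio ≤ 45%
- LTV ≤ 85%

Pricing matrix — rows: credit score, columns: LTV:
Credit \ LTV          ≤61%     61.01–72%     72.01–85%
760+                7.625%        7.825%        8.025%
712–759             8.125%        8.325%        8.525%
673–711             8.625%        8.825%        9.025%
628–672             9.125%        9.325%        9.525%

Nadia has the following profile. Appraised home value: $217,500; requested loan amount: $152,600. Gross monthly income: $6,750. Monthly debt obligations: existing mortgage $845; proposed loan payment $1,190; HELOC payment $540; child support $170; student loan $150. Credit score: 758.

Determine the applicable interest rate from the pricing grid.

Credit score 758 ≥ 628; Total monthly debts = (845 + 1,190 + 540 + 170 + 150) = 2,895. DTI = 2,895/6,750 = 42.9% ≤ 45%
LTV: 152,600 ÷ 217,500 = 70.2%, within 85% cap
Score 758 is in the 712–759 band; LTV 70.2% is in the 61.01–72% band → 8.325%.

8.325%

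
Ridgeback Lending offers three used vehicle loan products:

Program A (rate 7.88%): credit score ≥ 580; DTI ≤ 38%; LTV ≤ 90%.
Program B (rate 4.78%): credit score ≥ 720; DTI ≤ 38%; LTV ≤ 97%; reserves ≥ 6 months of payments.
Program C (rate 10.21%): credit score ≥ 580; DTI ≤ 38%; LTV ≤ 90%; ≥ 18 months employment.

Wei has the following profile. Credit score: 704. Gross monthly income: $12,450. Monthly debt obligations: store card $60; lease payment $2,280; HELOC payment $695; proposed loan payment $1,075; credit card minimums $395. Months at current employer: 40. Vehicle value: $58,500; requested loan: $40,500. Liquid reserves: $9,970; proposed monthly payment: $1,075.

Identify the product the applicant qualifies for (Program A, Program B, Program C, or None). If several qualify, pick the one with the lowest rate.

Total debts = (60 + 2,280 + 695 + 1,075 + 395) = 4,505; DTI = 4,505/12,450 = 36.2%.
LTV = 40,500/58,500 = 69.2%.
Reserves = 9,970/1,075 = 9.3 months.
Program A: score 704 ≥ 580; DTI 36.2% ≤ 38%; LTV 69.2% ≤ 90% → qualifies.
Program B: score 704 < 720; DTI 36.2% ≤ 38%; LTV 69.2% ≤ 97%; reserves 9.3 ≥ 6 mo → does not qualify.
Program C: score 704 ≥ 580; DTI 36.2% ≤ 38%; LTV 69.2% ≤ 90%; employment 40 ≥ 18 mo → qualifies.
Qualifying: Program A, Program C. Lowest rate is 7.88% → Program A.

Program A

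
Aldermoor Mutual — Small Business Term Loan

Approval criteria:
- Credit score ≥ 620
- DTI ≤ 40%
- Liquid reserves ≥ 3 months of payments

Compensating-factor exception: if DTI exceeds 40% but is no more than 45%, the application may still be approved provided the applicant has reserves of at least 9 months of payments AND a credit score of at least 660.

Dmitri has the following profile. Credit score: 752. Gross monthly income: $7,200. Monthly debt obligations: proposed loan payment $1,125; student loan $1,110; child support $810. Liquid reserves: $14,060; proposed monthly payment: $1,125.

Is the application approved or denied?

Approved

Credit score 752 ≥ 620 (meets base)
Total debts = (1,125 + 1,110 + 810) = 3,045. DTI: 3,045 ÷ 7,200 = 42.3%, over the 40% base limit.
Liquid reserves cover 14,060/1,125 = 12.5 months — ≥ 3 required
DTI 42.3% is within the 40%–45% exception band; checking compensating factors.
Override check — reserves: 12.5 mo (ok); score: 752 (ok).
Both compensating conditions met → exception applies.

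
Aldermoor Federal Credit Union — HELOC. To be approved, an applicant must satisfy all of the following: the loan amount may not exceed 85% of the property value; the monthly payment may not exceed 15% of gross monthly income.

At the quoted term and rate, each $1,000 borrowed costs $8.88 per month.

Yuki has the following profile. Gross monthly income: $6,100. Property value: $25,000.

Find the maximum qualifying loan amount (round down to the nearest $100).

$21,200

Payment cap: 15% × $6,100 = $915/month.
At $8.88 per $1,000, that supports 915/8.88 × 1,000 ≈ $103,040 → $103,000.
LTV cap: 85% × $25,000 = $21,250 → $21,200.
Binding constraint: loan-to-value.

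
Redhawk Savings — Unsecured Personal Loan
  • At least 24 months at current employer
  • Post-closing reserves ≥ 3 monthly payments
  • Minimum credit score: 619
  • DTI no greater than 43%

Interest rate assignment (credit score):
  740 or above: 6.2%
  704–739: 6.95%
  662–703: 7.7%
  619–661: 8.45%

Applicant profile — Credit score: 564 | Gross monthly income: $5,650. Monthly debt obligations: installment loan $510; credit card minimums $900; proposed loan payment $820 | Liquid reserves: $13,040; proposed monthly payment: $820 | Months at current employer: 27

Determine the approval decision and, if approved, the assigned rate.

Credit score 564 < 619 (below minimum)
Employment 27 ≥ 24 months
Reserves = 13,040/820 = 15.9 months ≥ 3
Total monthly debts = (510 + 900 + 820) = 2,230. DTI: 2,230 ÷ 5,650 = 39.5%, within the 43% cap
Not all requirements met → denied.

Denied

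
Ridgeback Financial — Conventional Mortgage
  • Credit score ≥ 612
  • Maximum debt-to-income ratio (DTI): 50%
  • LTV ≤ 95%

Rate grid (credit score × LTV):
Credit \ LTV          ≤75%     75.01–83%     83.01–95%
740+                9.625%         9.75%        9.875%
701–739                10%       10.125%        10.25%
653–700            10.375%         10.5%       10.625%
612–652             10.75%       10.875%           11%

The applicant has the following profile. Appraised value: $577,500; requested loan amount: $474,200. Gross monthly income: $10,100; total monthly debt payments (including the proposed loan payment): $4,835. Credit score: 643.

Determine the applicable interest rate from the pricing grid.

Credit score 643 ≥ 612; DTI: 4,835 ÷ 10,100 = 47.9%, within the 50% cap
LTV: 474,200 ÷ 577,500 = 82.1%, within 95% cap
Credit 643 → row 612–652; LTV 82.1% → column 75.01–83%. Grid cell → 10.875%.

10.875%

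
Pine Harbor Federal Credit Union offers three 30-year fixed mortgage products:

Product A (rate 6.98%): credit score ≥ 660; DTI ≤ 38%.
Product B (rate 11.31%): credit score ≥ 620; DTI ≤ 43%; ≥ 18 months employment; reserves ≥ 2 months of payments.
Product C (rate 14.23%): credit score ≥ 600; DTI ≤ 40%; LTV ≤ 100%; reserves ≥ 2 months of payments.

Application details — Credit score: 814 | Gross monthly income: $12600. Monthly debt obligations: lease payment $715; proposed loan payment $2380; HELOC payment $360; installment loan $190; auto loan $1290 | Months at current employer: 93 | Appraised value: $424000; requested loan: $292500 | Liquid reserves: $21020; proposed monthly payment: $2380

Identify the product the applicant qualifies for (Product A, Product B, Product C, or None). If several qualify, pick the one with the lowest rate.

Product B

Total debts = (715 + 2,380 + 360 + 190 + 1,290) = 4,935; DTI = 4,935/12,600 = 39.2%.
LTV = 292,500/424,000 = 69%.
Reserves = 21,020/2,380 = 8.8 months.
Product A: score 814 ≥ 660; DTI 39.2% > 38% → does not qualify.
Product B: score 814 ≥ 620; DTI 39.2% ≤ 43%; employment 93 ≥ 18 mo; reserves 8.8 ≥ 2 mo → qualifies.
Product C: score 814 ≥ 600; DTI 39.2% ≤ 40%; LTV 69% ≤ 100%; reserves 8.8 ≥ 2 mo → qualifies.
Qualifying: Product B, Product C. Lowest rate is 11.31% → Product B.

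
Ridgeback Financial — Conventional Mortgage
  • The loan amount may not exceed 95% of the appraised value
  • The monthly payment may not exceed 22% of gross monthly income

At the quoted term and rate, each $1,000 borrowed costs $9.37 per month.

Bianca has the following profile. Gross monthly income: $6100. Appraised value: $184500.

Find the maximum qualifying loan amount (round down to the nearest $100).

Payment cap: 22% × $6,100 = $1,342/month.
At $9.37 per $1,000, that supports 1,342/9.37 × 1,000 ≈ $143,223 → $143,200.
LTV cap: 95% × $184,500 = $175,275 → $175,200.
Binding constraint: payment-to-income.

$143,200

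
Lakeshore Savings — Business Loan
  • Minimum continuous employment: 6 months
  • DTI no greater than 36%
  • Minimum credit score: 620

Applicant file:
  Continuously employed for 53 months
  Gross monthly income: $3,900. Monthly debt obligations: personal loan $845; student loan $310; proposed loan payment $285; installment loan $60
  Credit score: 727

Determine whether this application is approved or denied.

Employment 53 ≥ 6 months
Total monthly debts = (845 + 310 + 285 + 60) = 1,500. DTI: 1,500 ÷ 3,900 = 38.5%, exceeds the 36% cap
Credit score 727 ≥ 620 (meets)
Fails on DTI.

Denied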